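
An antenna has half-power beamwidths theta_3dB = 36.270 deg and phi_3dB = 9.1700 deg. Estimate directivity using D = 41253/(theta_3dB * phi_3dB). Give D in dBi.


D_linear = 41253 / (36.270 * 9.1700) = 124.0334
D_dBi = 10 * log10(124.0334) = 20.94 dBi

20.94 dBi


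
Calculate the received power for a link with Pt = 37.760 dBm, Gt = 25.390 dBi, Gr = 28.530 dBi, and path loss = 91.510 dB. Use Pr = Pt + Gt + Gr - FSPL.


Pr = 37.760 + 25.390 + 28.530 - 91.510 = 0.17 dBm

0.17 dBm


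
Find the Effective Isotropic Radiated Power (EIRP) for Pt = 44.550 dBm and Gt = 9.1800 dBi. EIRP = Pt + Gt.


EIRP = Pt + Gt = 44.550 + 9.1800 = 53.73 dBm

53.73 dBm


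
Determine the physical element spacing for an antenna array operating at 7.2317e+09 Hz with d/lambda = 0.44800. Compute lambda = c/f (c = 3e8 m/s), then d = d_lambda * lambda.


lambda = c / f = 3.0000e+08 / 7.2317e+09 = 0.04148402 m
d = 0.44800 * 0.04148402 = 0.01858 m

0.01858 m


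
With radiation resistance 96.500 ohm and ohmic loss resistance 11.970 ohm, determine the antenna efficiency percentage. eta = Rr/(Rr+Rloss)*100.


eta = 96.500 / (96.500 + 11.970) * 100 = 88.96%

88.96%


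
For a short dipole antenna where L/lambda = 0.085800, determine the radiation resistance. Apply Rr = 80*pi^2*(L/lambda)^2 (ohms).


Rr = 80 * pi^2 * (0.085800)^2 = 80 * 9.869604 * 7.361640e-03 = 5.813 ohm

5.813 ohm


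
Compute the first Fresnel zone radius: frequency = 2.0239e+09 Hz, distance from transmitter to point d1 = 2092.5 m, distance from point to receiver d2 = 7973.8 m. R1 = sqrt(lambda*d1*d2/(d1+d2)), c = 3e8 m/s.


lambda = c / f = 3.0000e+08 / 2.0239e+09 = 0.1482287 m
R1 = sqrt(0.1482287 * 2092.5 * 7973.8 / (2092.5 + 7973.8)) = 15.67 m

15.67 m


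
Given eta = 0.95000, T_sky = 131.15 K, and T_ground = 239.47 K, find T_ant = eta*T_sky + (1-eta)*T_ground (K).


T_ant = 0.95000 * 131.15 + (1 - 0.95000) * 239.47 = 136.6 K

136.6 K


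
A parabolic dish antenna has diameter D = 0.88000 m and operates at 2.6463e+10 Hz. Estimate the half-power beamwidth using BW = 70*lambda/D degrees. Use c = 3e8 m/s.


lambda = c / f = 3.0000e+08 / 2.6463e+10 = 0.01133658 m
BW = 70 * 0.01133658 / 0.88000 = 0.9018 deg

0.9018 deg


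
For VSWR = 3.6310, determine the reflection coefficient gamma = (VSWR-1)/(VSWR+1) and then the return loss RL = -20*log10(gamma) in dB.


gamma = (3.6310 - 1) / (3.6310 + 1) = 0.5681278
RL = -20 * log10(0.5681278) = 4.911 dB

4.911 dB


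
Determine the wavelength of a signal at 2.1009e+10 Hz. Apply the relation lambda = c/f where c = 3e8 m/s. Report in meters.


lambda = c / f = 3.0000e+08 / 2.1009e+10 = 0.01428 m

0.01428 m


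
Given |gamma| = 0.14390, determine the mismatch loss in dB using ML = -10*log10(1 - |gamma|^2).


ML = -10 * log10(1 - 0.14390^2) = -10 * log10(0.97929279) = 0.09087 dB

0.09087 dB


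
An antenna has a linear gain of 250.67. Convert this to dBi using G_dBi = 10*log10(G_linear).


G_dBi = 10 * log10(250.67) = 23.99 dBi

23.99 dBi


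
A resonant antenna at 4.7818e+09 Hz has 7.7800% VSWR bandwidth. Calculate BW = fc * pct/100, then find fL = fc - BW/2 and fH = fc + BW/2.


BW = 4.7818e+09 * 7.7800/100 = 3.720240e+08 Hz
fL = 4.7818e+09 - 3.720240e+08/2 = 4.596e+09 Hz
fH = 4.7818e+09 + 3.720240e+08/2 = 4.968e+09 Hz

BW=3.720e+08 Hz, fL=4.596e+09 Hz, fH=4.968e+09 Hz


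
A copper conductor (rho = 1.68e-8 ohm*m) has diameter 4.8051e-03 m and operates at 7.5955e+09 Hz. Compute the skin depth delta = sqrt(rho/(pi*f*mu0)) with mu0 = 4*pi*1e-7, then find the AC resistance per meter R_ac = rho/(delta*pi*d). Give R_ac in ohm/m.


delta = sqrt(1.68e-8 / (pi * 7.5955e+09 * 4*pi*1e-7)) = 7.485082e-07 m
R_ac = 1.68e-8 / (7.485082e-07 * pi * 4.8051e-03) = 1.487 ohm/m

1.487 ohm/m


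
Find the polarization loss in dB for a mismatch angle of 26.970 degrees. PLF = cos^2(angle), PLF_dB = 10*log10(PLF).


PLF_linear = cos^2(26.970 deg) = 0.7943161
PLF_dB = 10 * log10(0.7943161) = -1.000 dB

-1.000 dB


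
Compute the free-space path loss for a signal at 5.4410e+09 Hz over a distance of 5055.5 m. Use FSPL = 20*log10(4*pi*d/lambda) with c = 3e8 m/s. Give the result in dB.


lambda = c / f = 3.0000e+08 / 5.4410e+09 = 0.05513692 m
FSPL = 20 * log10(4*pi*5055.5/0.05513692) = 121.2 dB

121.2 dB


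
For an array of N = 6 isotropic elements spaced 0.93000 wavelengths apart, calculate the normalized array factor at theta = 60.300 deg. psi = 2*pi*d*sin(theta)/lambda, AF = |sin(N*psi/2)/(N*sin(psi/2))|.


psi = 2*pi*0.93000*sin(60.300 deg) = 5.075729 rad
AF = |sin(6*5.075729/2) / (6*sin(5.075729/2))| = 0.1358

0.1358


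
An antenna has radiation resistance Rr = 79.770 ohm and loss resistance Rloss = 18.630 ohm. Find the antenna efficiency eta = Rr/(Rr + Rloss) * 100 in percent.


eta = 79.770 / (79.770 + 18.630) * 100 = 81.07%

81.07%


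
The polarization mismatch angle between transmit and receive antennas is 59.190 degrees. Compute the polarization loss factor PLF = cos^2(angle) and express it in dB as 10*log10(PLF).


PLF_linear = cos^2(59.190 deg) = 0.2623414
PLF_dB = 10 * log10(0.2623414) = -5.811 dB

-5.811 dB


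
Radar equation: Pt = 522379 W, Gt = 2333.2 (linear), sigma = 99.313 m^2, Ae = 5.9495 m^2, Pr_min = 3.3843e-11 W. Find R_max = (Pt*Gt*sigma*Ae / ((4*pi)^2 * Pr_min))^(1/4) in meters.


R^4 = 522379*2333.2*99.313*5.9495 / ((4*pi)^2 * 3.3843e-11) = 1.347521e+20
R_max = 1.347521e+20^0.25 = 107742 m

107742 m


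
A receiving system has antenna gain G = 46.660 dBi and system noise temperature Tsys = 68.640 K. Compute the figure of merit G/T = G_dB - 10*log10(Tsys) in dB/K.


G/T = 46.660 - 10*log10(68.640) = 46.660 - 18.36577 = 28.29 dB/K

28.29 dB/K


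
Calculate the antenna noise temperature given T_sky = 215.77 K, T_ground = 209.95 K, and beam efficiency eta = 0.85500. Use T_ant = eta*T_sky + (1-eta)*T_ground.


T_ant = 0.85500 * 215.77 + (1 - 0.85500) * 209.95 = 214.9 K

214.9 K


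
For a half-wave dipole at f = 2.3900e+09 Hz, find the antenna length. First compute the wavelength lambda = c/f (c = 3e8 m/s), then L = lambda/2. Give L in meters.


lambda = c / f = 3.0000e+08 / 2.3900e+09 = 0.1255230 m
L = lambda / 2 = 0.1255230 / 2 = 0.06276 m

0.06276 m


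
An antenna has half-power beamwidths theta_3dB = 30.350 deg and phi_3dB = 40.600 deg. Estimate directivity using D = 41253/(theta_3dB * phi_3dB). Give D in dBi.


D_linear = 41253 / (30.350 * 40.600) = 33.47887
D_dBi = 10 * log10(33.47887) = 15.25 dBi

15.25 dBi


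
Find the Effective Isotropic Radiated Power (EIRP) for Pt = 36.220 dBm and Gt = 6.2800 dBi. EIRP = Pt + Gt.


EIRP = Pt + Gt = 36.220 + 6.2800 = 42.50 dBm

42.50 dBm


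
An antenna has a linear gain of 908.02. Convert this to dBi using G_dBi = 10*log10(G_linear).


G_dBi = 10 * log10(908.02) = 29.58 dBi

29.58 dBi


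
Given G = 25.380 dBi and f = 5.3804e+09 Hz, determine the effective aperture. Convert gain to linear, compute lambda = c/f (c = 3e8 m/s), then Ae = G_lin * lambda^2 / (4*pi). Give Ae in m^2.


lambda = c / f = 3.0000e+08 / 5.3804e+09 = 0.05575794 m
G_linear = 10^(25.380/10) = 345.1437
Ae = G_linear * lambda^2 / (4*pi) = 345.1437 * 0.05575794^2 / (4*pi) = 0.08539 m^2

0.08539 m^2


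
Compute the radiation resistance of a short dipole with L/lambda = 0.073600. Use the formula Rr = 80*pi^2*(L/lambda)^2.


Rr = 80 * pi^2 * (0.073600)^2 = 80 * 9.869604 * 5.416960e-03 = 4.277 ohm

4.277 ohm


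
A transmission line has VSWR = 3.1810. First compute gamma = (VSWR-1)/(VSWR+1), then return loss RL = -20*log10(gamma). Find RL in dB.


gamma = (3.1810 - 1) / (3.1810 + 1) = 0.5216455
RL = -20 * log10(0.5216455) = 5.652 dB

5.652 dB


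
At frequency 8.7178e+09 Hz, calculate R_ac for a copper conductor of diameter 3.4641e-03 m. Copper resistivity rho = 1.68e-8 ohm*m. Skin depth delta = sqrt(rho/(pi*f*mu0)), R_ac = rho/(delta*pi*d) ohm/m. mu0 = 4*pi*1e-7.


delta = sqrt(1.68e-8 / (pi * 8.7178e+09 * 4*pi*1e-7)) = 6.986688e-07 m
R_ac = 1.68e-8 / (6.986688e-07 * pi * 3.4641e-03) = 2.210 ohm/m

2.210 ohm/m


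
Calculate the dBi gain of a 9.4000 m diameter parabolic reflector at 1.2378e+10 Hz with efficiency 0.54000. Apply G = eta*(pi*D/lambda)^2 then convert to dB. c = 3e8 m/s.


lambda = c / f = 3.0000e+08 / 1.2378e+10 = 0.02423655 m
G_linear = 0.54000 * (pi * 9.4000 / 0.02423655)^2 = 801692.1
G_dBi = 10 * log10(801692.1) = 59.04 dBi

59.04 dBi


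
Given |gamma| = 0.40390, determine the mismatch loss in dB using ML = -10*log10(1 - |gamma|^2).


ML = -10 * log10(1 - 0.40390^2) = -10 * log10(0.83686479) = 0.7734 dB

0.7734 dB


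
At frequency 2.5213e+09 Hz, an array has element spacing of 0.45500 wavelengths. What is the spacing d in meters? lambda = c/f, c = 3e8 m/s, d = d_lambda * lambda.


lambda = c / f = 3.0000e+08 / 2.5213e+09 = 0.1189862 m
d = 0.45500 * 0.1189862 = 0.05414 m

0.05414 m


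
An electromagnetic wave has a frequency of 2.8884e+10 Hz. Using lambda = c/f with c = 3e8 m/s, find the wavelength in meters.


lambda = c / f = 3.0000e+08 / 2.8884e+10 = 0.01039 m

0.01039 m


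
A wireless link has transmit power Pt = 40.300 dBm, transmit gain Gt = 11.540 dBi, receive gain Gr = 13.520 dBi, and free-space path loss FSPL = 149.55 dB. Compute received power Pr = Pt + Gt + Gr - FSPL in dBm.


Pr = 40.300 + 11.540 + 13.520 - 149.55 = -84.19 dBm

-84.19 dBm


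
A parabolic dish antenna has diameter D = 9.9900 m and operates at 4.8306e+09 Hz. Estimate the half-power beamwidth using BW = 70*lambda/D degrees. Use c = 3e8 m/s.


lambda = c / f = 3.0000e+08 / 4.8306e+09 = 0.06210409 m
BW = 70 * 0.06210409 / 9.9900 = 0.4352 deg

0.4352 deg


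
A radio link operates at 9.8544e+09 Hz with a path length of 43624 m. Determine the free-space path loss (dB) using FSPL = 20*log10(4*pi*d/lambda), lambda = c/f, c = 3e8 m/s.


lambda = c / f = 3.0000e+08 / 9.8544e+09 = 0.03044325 m
FSPL = 20 * log10(4*pi*43624/0.03044325) = 145.1 dB

145.1 dB


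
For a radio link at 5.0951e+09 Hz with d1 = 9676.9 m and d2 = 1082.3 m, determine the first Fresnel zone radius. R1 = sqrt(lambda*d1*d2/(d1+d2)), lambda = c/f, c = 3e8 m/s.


lambda = c / f = 3.0000e+08 / 5.0951e+09 = 0.05888010 m
R1 = sqrt(0.05888010 * 9676.9 * 1082.3 / (9676.9 + 1082.3)) = 7.571 m

7.571 m


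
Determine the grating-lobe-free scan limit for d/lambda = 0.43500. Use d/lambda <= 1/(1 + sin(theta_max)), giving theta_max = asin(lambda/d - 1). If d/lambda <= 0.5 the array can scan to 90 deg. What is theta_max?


lambda/d - 1 = 1/0.43500 - 1 = 1.298851 >= 1
d/lambda <= 0.5, so the array can scan to endfire without grating lobes: theta_max = 90 deg

90 deg


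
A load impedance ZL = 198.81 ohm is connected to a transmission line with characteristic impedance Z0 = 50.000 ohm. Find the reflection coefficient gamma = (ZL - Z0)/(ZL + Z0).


gamma = (198.81 - 50.000) / (198.81 + 50.000) = 0.5981

0.5981


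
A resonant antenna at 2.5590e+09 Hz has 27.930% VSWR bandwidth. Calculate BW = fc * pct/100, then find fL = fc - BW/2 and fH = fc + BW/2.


BW = 2.5590e+09 * 27.930/100 = 7.147287e+08 Hz
fL = 2.5590e+09 - 7.147287e+08/2 = 2.202e+09 Hz
fH = 2.5590e+09 + 7.147287e+08/2 = 2.916e+09 Hz

BW=7.147e+08 Hz, fL=2.202e+09 Hz, fH=2.916e+09 Hz


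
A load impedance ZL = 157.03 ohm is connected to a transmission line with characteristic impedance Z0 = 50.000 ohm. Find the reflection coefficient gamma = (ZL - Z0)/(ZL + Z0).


gamma = (157.03 - 50.000) / (157.03 + 50.000) = 0.5170

0.5170


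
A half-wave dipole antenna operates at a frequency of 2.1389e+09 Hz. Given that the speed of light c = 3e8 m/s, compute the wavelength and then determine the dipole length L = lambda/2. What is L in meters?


lambda = c / f = 3.0000e+08 / 2.1389e+09 = 0.1402590 m
L = lambda / 2 = 0.1402590 / 2 = 0.07013 m

0.07013 m


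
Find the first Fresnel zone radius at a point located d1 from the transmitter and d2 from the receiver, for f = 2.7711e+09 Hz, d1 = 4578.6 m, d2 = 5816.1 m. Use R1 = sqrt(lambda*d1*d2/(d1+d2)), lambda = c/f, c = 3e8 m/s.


lambda = c / f = 3.0000e+08 / 2.7711e+09 = 0.1082603 m
R1 = sqrt(0.1082603 * 4578.6 * 5816.1 / (4578.6 + 5816.1)) = 16.65 m

16.65 m


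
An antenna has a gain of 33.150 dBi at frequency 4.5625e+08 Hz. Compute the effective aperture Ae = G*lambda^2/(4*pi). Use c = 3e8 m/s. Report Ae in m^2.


lambda = c / f = 3.0000e+08 / 4.5625e+08 = 0.6575342 m
G_linear = 10^(33.150/10) = 2065.380
Ae = G_linear * lambda^2 / (4*pi) = 2065.380 * 0.6575342^2 / (4*pi) = 71.06 m^2

71.06 m^2


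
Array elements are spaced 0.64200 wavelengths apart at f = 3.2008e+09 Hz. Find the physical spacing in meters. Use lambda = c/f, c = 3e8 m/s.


lambda = c / f = 3.0000e+08 / 3.2008e+09 = 0.09372657 m
d = 0.64200 * 0.09372657 = 0.06017 m

0.06017 m


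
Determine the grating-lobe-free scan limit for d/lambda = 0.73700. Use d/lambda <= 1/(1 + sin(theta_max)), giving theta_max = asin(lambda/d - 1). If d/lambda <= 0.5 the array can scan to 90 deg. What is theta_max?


lambda/d - 1 = 1/0.73700 - 1 = 0.3568521
theta_max = asin(0.3568521) = 20.91 deg

20.91 deg


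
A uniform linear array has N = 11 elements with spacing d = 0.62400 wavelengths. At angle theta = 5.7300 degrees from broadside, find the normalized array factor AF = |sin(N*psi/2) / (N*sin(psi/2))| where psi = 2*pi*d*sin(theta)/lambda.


psi = 2*pi*0.62400*sin(5.7300 deg) = 0.3914464 rad
AF = |sin(11*0.3914464/2) / (11*sin(0.3914464/2))| = 0.3905

0.3905


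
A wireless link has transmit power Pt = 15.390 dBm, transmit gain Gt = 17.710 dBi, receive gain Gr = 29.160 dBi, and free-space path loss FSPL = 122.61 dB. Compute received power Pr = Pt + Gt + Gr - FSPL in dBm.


Pr = 15.390 + 17.710 + 29.160 - 122.61 = -60.35 dBm

-60.35 dBm


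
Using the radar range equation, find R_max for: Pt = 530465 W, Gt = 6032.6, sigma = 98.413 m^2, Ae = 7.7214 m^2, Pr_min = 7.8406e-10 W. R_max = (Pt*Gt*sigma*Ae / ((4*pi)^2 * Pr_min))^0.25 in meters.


R^4 = 530465*6032.6*98.413*7.7214 / ((4*pi)^2 * 7.8406e-10) = 1.963997e+19
R_max = 1.963997e+19^0.25 = 66571 m

66571 m


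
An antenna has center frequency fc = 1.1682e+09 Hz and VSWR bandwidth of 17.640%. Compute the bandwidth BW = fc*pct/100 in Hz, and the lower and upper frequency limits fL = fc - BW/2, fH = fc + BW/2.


BW = 1.1682e+09 * 17.640/100 = 2.060705e+08 Hz
fL = 1.1682e+09 - 2.060705e+08/2 = 1.065e+09 Hz
fH = 1.1682e+09 + 2.060705e+08/2 = 1.271e+09 Hz

BW=2.061e+08 Hz, fL=1.065e+09 Hz, fH=1.271e+09 Hz


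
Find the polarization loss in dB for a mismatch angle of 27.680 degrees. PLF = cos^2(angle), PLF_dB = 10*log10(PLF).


PLF_linear = cos^2(27.680 deg) = 0.7842091
PLF_dB = 10 * log10(0.7842091) = -1.056 dB

-1.056 dB


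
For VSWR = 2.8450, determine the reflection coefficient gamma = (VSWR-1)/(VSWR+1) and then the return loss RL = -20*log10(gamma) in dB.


gamma = (2.8450 - 1) / (2.8450 + 1) = 0.4798440
RL = -20 * log10(0.4798440) = 6.378 dB

6.378 dB


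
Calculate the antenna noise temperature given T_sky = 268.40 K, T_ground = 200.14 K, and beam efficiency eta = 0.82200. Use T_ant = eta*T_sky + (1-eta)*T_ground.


T_ant = 0.82200 * 268.40 + (1 - 0.82200) * 200.14 = 256.2 K

256.2 K


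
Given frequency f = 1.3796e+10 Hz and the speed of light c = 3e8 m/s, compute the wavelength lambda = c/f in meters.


lambda = c / f = 3.0000e+08 / 1.3796e+10 = 0.02175 m

0.02175 m


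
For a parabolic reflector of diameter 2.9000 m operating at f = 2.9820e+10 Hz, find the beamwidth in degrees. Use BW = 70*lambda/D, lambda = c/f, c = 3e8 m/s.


lambda = c / f = 3.0000e+08 / 2.9820e+10 = 0.01006036 m
BW = 70 * 0.01006036 / 2.9000 = 0.2428 deg

0.2428 deg


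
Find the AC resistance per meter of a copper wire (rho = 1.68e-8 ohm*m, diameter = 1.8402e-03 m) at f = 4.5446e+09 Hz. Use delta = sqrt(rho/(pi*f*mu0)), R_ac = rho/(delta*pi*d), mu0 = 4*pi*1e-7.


delta = sqrt(1.68e-8 / (pi * 4.5446e+09 * 4*pi*1e-7)) = 9.676692e-07 m
R_ac = 1.68e-8 / (9.676692e-07 * pi * 1.8402e-03) = 3.003 ohm/m

3.003 ohm/m


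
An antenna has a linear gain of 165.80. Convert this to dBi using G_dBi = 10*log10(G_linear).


G_dBi = 10 * log10(165.80) = 22.20 dBi

22.20 dBi


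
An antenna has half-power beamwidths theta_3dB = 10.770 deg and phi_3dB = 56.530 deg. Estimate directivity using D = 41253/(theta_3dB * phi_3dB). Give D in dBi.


D_linear = 41253 / (10.770 * 56.530) = 67.75804
D_dBi = 10 * log10(67.75804) = 18.31 dBi

18.31 dBi


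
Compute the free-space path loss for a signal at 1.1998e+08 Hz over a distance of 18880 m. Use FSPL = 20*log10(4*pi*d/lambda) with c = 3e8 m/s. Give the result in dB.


lambda = c / f = 3.0000e+08 / 1.1998e+08 = 2.500417 m
FSPL = 20 * log10(4*pi*18880/2.500417) = 99.54 dB

99.54 dB


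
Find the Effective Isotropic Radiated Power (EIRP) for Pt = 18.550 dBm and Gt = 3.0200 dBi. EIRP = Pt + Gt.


EIRP = Pt + Gt = 18.550 + 3.0200 = 21.57 dBm

21.57 dBm


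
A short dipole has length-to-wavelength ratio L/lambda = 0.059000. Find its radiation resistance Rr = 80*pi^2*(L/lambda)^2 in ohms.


Rr = 80 * pi^2 * (0.059000)^2 = 80 * 9.869604 * 3.481000e-03 = 2.748 ohm

2.748 ohm


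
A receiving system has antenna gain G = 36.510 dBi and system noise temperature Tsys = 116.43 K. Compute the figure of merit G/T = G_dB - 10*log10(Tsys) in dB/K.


G/T = 36.510 - 10*log10(116.43) = 36.510 - 20.66065 = 15.85 dB/K

15.85 dB/K


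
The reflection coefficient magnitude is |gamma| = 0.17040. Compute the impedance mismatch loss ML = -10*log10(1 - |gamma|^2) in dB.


ML = -10 * log10(1 - 0.17040^2) = -10 * log10(0.97096384) = 0.1280 dB

0.1280 dB


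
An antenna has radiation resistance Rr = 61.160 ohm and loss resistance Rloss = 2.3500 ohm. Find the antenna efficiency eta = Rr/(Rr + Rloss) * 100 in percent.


eta = 61.160 / (61.160 + 2.3500) * 100 = 96.30%

96.30%


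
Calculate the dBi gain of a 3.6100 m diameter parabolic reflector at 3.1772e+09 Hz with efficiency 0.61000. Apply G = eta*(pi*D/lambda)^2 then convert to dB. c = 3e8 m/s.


lambda = c / f = 3.0000e+08 / 3.1772e+09 = 0.09442276 m
G_linear = 0.61000 * (pi * 3.6100 / 0.09442276)^2 = 8800.161
G_dBi = 10 * log10(8800.161) = 39.44 dBi

39.44 dBi


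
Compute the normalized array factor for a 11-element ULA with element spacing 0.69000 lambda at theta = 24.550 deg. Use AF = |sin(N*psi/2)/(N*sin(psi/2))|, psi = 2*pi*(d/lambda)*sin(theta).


psi = 2*pi*0.69000*sin(24.550 deg) = 1.801302 rad
AF = |sin(11*1.801302/2) / (11*sin(1.801302/2))| = 0.05381

0.05381


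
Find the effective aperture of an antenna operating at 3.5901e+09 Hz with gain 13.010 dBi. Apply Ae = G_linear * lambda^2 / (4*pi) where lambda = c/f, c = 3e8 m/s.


lambda = c / f = 3.0000e+08 / 3.5901e+09 = 0.08356313 m
G_linear = 10^(13.010/10) = 19.99862
Ae = G_linear * lambda^2 / (4*pi) = 19.99862 * 0.08356313^2 / (4*pi) = 0.01111 m^2

0.01111 m^2


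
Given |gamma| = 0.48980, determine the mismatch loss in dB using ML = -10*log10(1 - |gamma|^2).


ML = -10 * log10(1 - 0.48980^2) = -10 * log10(0.76009596) = 1.191 dB

1.191 dB


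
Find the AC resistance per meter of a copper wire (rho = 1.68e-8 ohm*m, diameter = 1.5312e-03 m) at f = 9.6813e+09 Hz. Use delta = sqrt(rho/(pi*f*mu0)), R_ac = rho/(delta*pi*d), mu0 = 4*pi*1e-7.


delta = sqrt(1.68e-8 / (pi * 9.6813e+09 * 4*pi*1e-7)) = 6.629915e-07 m
R_ac = 1.68e-8 / (6.629915e-07 * pi * 1.5312e-03) = 5.268 ohm/m

5.268 ohm/m


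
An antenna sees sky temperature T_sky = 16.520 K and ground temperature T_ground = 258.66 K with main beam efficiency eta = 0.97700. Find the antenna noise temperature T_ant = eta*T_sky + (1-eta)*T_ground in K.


T_ant = 0.97700 * 16.520 + (1 - 0.97700) * 258.66 = 22.09 K

22.09 K


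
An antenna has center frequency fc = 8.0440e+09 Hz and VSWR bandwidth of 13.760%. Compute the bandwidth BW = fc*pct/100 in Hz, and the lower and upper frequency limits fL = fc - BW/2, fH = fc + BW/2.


BW = 8.0440e+09 * 13.760/100 = 1.106854e+09 Hz
fL = 8.0440e+09 - 1.106854e+09/2 = 7.491e+09 Hz
fH = 8.0440e+09 + 1.106854e+09/2 = 8.597e+09 Hz

BW=1.107e+09 Hz, fL=7.491e+09 Hz, fH=8.597e+09 Hz


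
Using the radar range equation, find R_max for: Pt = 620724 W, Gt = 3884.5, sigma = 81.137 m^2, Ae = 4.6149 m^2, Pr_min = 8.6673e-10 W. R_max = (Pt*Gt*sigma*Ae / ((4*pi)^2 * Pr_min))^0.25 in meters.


R^4 = 620724*3884.5*81.137*4.6149 / ((4*pi)^2 * 8.6673e-10) = 6.596466e+18
R_max = 6.596466e+18^0.25 = 50679 m

50679 m


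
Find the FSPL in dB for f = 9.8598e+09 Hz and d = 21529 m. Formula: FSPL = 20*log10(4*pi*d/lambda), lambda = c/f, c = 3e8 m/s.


lambda = c / f = 3.0000e+08 / 9.8598e+09 = 0.03042658 m
FSPL = 20 * log10(4*pi*21529/0.03042658) = 139.0 dB

139.0 dB


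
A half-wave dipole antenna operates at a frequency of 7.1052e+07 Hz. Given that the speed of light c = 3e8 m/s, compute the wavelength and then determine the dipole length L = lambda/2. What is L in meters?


lambda = c / f = 3.0000e+08 / 7.1052e+07 = 4.222260 m
L = lambda / 2 = 4.222260 / 2 = 2.111 m

2.111 m


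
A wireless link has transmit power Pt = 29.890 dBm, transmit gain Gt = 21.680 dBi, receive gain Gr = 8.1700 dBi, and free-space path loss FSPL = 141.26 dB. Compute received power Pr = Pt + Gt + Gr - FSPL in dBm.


Pr = 29.890 + 21.680 + 8.1700 - 141.26 = -81.52 dBm

-81.52 dBm


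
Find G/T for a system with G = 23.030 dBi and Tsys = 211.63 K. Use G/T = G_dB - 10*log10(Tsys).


G/T = 23.030 - 10*log10(211.63) = 23.030 - 23.25577 = -0.2258 dB/K

-0.2258 dB/K


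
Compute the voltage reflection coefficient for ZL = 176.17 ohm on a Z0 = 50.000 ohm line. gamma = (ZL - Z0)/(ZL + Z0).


gamma = (176.17 - 50.000) / (176.17 + 50.000) = 0.5579

0.5579


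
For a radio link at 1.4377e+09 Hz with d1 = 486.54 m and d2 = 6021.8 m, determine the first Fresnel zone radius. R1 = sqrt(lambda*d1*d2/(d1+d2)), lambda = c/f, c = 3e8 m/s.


lambda = c / f = 3.0000e+08 / 1.4377e+09 = 0.2086666 m
R1 = sqrt(0.2086666 * 486.54 * 6021.8 / (486.54 + 6021.8)) = 9.692 m

9.692 m


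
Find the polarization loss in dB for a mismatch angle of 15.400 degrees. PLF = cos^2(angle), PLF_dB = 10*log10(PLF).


PLF_linear = cos^2(15.400 deg) = 0.9294799
PLF_dB = 10 * log10(0.9294799) = -0.3176 dB

-0.3176 dB


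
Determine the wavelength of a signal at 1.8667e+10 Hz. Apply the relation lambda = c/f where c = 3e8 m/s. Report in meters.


lambda = c / f = 3.0000e+08 / 1.8667e+10 = 0.01607 m

0.01607 m


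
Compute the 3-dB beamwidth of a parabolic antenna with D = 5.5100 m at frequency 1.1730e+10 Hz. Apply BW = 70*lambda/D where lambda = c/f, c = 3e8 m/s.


lambda = c / f = 3.0000e+08 / 1.1730e+10 = 0.02557545 m
BW = 70 * 0.02557545 / 5.5100 = 0.3249 deg

0.3249 deg


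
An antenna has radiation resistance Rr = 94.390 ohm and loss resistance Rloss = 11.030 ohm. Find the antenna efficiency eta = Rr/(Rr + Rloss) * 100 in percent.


eta = 94.390 / (94.390 + 11.030) * 100 = 89.54%

89.54%


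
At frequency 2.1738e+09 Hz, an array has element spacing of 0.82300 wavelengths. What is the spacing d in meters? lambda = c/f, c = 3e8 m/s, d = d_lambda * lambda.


lambda = c / f = 3.0000e+08 / 2.1738e+09 = 0.1380072 m
d = 0.82300 * 0.1380072 = 0.1136 m

0.1136 m


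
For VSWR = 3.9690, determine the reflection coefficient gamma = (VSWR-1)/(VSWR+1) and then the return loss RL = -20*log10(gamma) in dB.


gamma = (3.9690 - 1) / (3.9690 + 1) = 0.5975045
RL = -20 * log10(0.5975045) = 4.473 dB

4.473 dB


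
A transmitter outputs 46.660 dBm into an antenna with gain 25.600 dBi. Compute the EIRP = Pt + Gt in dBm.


EIRP = Pt + Gt = 46.660 + 25.600 = 72.26 dBm

72.26 dBm


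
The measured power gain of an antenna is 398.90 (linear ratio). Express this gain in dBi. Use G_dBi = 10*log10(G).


G_dBi = 10 * log10(398.90) = 26.01 dBi

26.01 dBi


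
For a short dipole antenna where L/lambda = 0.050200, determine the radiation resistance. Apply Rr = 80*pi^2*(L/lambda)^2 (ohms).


Rr = 80 * pi^2 * (0.050200)^2 = 80 * 9.869604 * 2.520040e-03 = 1.990 ohm

1.990 ohm


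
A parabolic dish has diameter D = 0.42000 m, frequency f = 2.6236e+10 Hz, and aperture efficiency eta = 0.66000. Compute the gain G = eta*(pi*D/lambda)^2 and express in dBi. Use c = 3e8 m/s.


lambda = c / f = 3.0000e+08 / 2.6236e+10 = 0.01143467 m
G_linear = 0.66000 * (pi * 0.42000 / 0.01143467)^2 = 8788.100
G_dBi = 10 * log10(8788.100) = 39.44 dBi

39.44 dBi


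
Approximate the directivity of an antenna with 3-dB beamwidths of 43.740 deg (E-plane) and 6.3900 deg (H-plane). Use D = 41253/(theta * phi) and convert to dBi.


D_linear = 41253 / (43.740 * 6.3900) = 147.5964
D_dBi = 10 * log10(147.5964) = 21.69 dBi

21.69 dBi


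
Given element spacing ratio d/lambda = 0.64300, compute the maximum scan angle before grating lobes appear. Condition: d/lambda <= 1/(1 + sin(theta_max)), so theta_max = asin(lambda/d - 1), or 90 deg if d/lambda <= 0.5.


lambda/d - 1 = 1/0.64300 - 1 = 0.5552100
theta_max = asin(0.5552100) = 33.73 deg

33.73 deg


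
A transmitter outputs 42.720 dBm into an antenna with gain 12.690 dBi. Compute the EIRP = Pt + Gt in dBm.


EIRP = Pt + Gt = 42.720 + 12.690 = 55.41 dBm

55.41 dBm


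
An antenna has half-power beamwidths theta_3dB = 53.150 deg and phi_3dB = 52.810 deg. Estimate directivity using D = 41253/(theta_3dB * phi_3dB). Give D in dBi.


D_linear = 41253 / (53.150 * 52.810) = 14.69725
D_dBi = 10 * log10(14.69725) = 11.67 dBi

11.67 dBi


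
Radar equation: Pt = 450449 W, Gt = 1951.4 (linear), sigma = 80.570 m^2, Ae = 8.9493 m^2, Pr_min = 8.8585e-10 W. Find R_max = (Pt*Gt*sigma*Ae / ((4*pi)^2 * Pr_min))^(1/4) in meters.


R^4 = 450449*1951.4*80.570*8.9493 / ((4*pi)^2 * 8.8585e-10) = 4.530795e+18
R_max = 4.530795e+18^0.25 = 46136 m

46136 m


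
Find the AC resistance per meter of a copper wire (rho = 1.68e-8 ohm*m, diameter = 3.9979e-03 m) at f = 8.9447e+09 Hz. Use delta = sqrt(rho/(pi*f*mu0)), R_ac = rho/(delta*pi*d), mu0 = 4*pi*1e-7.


delta = sqrt(1.68e-8 / (pi * 8.9447e+09 * 4*pi*1e-7)) = 6.897503e-07 m
R_ac = 1.68e-8 / (6.897503e-07 * pi * 3.9979e-03) = 1.939 ohm/m

1.939 ohm/m


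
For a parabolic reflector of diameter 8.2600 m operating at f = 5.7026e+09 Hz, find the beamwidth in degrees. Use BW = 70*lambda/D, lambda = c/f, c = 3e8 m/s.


lambda = c / f = 3.0000e+08 / 5.7026e+09 = 0.05260758 m
BW = 70 * 0.05260758 / 8.2600 = 0.4458 deg

0.4458 deg


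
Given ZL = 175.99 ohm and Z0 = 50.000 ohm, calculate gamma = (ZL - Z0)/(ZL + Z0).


gamma = (175.99 - 50.000) / (175.99 + 50.000) = 0.5575

0.5575


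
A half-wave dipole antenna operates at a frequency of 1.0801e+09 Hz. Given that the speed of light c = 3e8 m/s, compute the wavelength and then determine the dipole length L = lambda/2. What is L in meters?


lambda = c / f = 3.0000e+08 / 1.0801e+09 = 0.2777521 m
L = lambda / 2 = 0.2777521 / 2 = 0.1389 m

0.1389 m


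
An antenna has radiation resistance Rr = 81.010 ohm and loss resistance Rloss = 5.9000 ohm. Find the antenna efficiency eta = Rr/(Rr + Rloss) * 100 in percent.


eta = 81.010 / (81.010 + 5.9000) * 100 = 93.21%

93.21%


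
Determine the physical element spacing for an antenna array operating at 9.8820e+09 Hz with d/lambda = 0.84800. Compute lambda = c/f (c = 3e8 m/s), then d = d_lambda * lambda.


lambda = c / f = 3.0000e+08 / 9.8820e+09 = 0.03035823 m
d = 0.84800 * 0.03035823 = 0.02574 m

0.02574 m


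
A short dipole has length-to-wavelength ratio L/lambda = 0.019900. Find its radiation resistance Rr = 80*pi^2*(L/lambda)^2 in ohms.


Rr = 80 * pi^2 * (0.019900)^2 = 80 * 9.869604 * 3.960100e-04 = 0.3127 ohm

0.3127 ohm


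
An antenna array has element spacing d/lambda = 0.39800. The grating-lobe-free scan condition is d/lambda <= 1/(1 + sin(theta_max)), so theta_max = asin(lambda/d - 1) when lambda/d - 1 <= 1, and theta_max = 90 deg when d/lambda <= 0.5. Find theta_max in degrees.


lambda/d - 1 = 1/0.39800 - 1 = 1.512563 >= 1
d/lambda <= 0.5, so the array can scan to endfire without grating lobes: theta_max = 90 deg

90 deg


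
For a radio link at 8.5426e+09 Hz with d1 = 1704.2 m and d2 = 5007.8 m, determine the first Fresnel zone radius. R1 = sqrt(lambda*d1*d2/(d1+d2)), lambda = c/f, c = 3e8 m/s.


lambda = c / f = 3.0000e+08 / 8.5426e+09 = 0.03511811 m
R1 = sqrt(0.03511811 * 1704.2 * 5007.8 / (1704.2 + 5007.8)) = 6.682 m

6.682 m


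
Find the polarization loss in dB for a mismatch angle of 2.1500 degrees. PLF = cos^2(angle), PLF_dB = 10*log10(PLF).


PLF_linear = cos^2(2.1500 deg) = 0.9985926
PLF_dB = 10 * log10(0.9985926) = -6.117e-03 dB

-6.117e-03 dB


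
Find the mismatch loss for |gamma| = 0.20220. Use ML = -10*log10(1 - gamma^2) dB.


ML = -10 * log10(1 - 0.20220^2) = -10 * log10(0.95911516) = 0.1813 dB

0.1813 dB


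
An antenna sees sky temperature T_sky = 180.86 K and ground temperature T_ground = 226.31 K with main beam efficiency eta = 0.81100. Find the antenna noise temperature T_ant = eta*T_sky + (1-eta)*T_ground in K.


T_ant = 0.81100 * 180.86 + (1 - 0.81100) * 226.31 = 189.5 K

189.5 K


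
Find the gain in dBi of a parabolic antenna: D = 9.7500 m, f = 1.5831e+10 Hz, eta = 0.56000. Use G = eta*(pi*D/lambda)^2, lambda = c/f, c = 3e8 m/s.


lambda = c / f = 3.0000e+08 / 1.5831e+10 = 0.01895016 m
G_linear = 0.56000 * (pi * 9.7500 / 0.01895016)^2 = 1.463091e+06
G_dBi = 10 * log10(1.463091e+06) = 61.65 dBi

61.65 dBi


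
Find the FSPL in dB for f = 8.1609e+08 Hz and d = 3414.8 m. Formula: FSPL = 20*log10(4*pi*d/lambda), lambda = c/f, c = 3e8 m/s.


lambda = c / f = 3.0000e+08 / 8.1609e+08 = 0.3676065 m
FSPL = 20 * log10(4*pi*3414.8/0.3676065) = 101.3 dB

101.3 dB


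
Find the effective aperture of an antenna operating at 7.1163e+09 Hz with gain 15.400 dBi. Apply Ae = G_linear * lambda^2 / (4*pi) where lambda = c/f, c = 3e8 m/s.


lambda = c / f = 3.0000e+08 / 7.1163e+09 = 0.04215674 m
G_linear = 10^(15.400/10) = 34.67369
Ae = G_linear * lambda^2 / (4*pi) = 34.67369 * 0.04215674^2 / (4*pi) = 4.904e-03 m^2

4.904e-03 m^2


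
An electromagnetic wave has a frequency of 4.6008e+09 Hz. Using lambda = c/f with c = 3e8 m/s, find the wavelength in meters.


lambda = c / f = 3.0000e+08 / 4.6008e+09 = 0.06521 m

0.06521 m


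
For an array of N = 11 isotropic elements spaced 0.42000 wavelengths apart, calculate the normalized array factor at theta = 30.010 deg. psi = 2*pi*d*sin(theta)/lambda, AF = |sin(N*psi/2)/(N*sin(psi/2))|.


psi = 2*pi*0.42000*sin(30.010 deg) = 1.319868 rad
AF = |sin(11*1.319868/2) / (11*sin(1.319868/2))| = 0.1228

0.1228


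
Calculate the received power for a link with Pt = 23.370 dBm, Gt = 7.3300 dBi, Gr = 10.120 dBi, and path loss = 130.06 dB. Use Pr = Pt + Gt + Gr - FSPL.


Pr = 23.370 + 7.3300 + 10.120 - 130.06 = -89.24 dBm

-89.24 dBm


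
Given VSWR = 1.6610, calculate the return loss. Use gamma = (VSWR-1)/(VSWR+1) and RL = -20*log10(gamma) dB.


gamma = (1.6610 - 1) / (1.6610 + 1) = 0.2484029
RL = -20 * log10(0.2484029) = 12.10 dB

12.10 dB


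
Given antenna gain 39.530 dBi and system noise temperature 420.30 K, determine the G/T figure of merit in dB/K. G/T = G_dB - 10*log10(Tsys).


G/T = 39.530 - 10*log10(420.30) = 39.530 - 26.23559 = 13.29 dB/K

13.29 dB/K


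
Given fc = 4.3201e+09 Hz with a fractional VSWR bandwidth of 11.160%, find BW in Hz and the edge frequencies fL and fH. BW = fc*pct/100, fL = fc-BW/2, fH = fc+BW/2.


BW = 4.3201e+09 * 11.160/100 = 4.821232e+08 Hz
fL = 4.3201e+09 - 4.821232e+08/2 = 4.079e+09 Hz
fH = 4.3201e+09 + 4.821232e+08/2 = 4.561e+09 Hz

BW=4.821e+08 Hz, fL=4.079e+09 Hz, fH=4.561e+09 Hz


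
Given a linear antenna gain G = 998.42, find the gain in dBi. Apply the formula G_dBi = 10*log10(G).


G_dBi = 10 * log10(998.42) = 29.99 dBi

29.99 dBi


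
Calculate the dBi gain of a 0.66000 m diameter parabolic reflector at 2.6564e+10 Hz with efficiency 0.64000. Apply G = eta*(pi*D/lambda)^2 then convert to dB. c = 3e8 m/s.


lambda = c / f = 3.0000e+08 / 2.6564e+10 = 0.01129348 m
G_linear = 0.64000 * (pi * 0.66000 / 0.01129348)^2 = 21573.07
G_dBi = 10 * log10(21573.07) = 43.34 dBi

43.34 dBi


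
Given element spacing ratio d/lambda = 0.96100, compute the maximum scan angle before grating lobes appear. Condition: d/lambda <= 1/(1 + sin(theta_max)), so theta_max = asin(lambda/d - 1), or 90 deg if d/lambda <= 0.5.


lambda/d - 1 = 1/0.96100 - 1 = 0.04058273
theta_max = asin(0.04058273) = 2.326 deg

2.326 deg


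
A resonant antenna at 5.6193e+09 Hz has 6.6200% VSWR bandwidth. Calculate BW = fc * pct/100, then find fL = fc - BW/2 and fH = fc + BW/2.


BW = 5.6193e+09 * 6.6200/100 = 3.719977e+08 Hz
fL = 5.6193e+09 - 3.719977e+08/2 = 5.433e+09 Hz
fH = 5.6193e+09 + 3.719977e+08/2 = 5.805e+09 Hz

BW=3.720e+08 Hz, fL=5.433e+09 Hz, fH=5.805e+09 Hz


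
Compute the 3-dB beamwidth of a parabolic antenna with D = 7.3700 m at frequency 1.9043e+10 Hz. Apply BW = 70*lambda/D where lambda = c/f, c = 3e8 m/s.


lambda = c / f = 3.0000e+08 / 1.9043e+10 = 0.01575382 m
BW = 70 * 0.01575382 / 7.3700 = 0.1496 deg

0.1496 deg


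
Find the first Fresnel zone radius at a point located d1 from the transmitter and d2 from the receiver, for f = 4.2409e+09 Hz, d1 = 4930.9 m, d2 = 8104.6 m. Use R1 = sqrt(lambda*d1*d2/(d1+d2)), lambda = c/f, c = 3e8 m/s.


lambda = c / f = 3.0000e+08 / 4.2409e+09 = 0.07073970 m
R1 = sqrt(0.07073970 * 4930.9 * 8104.6 / (4930.9 + 8104.6)) = 14.73 m

14.73 m


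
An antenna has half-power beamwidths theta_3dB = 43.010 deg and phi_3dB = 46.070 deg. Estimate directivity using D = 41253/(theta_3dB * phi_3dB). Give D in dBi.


D_linear = 41253 / (43.010 * 46.070) = 20.81938
D_dBi = 10 * log10(20.81938) = 13.18 dBi

13.18 dBi


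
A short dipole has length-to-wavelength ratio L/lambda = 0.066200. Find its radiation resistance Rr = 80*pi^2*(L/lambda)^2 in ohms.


Rr = 80 * pi^2 * (0.066200)^2 = 80 * 9.869604 * 4.382440e-03 = 3.460 ohm

3.460 ohm


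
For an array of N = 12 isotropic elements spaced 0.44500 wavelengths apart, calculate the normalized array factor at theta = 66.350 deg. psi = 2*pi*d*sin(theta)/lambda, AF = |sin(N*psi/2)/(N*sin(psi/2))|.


psi = 2*pi*0.44500*sin(66.350 deg) = 2.561188 rad
AF = |sin(12*2.561188/2) / (12*sin(2.561188/2))| = 0.02907

0.02907


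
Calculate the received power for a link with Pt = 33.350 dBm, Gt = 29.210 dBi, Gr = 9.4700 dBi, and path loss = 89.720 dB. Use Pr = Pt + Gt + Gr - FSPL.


Pr = 33.350 + 29.210 + 9.4700 - 89.720 = -17.69 dBm

-17.69 dBm


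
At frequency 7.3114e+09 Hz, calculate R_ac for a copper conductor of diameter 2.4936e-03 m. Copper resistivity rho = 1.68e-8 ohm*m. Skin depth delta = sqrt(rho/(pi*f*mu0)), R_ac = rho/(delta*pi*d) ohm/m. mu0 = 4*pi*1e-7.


delta = sqrt(1.68e-8 / (pi * 7.3114e+09 * 4*pi*1e-7)) = 7.629121e-07 m
R_ac = 1.68e-8 / (7.629121e-07 * pi * 2.4936e-03) = 2.811 ohm/m

2.811 ohm/m


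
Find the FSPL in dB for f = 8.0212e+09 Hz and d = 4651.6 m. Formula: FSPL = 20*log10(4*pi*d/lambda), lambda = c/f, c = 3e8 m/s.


lambda = c / f = 3.0000e+08 / 8.0212e+09 = 0.03740089 m
FSPL = 20 * log10(4*pi*4651.6/0.03740089) = 123.9 dB

123.9 dB


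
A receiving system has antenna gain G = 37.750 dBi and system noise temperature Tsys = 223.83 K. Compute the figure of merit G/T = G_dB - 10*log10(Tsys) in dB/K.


G/T = 37.750 - 10*log10(223.83) = 37.750 - 23.49918 = 14.25 dB/K

14.25 dB/K


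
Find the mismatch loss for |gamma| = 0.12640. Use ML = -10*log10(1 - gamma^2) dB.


ML = -10 * log10(1 - 0.12640^2) = -10 * log10(0.98402304) = 0.06995 dB

0.06995 dB


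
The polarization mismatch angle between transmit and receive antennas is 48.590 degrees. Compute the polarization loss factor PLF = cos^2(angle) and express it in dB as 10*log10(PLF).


PLF_linear = cos^2(48.590 deg) = 0.4375065
PLF_dB = 10 * log10(0.4375065) = -3.590 dB

-3.590 dB


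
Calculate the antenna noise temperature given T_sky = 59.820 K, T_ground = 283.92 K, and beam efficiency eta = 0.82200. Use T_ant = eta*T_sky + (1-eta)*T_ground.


T_ant = 0.82200 * 59.820 + (1 - 0.82200) * 283.92 = 99.71 K

99.71 K


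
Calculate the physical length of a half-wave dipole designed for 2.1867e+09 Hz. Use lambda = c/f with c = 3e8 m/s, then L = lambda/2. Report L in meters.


lambda = c / f = 3.0000e+08 / 2.1867e+09 = 0.1371930 m
L = lambda / 2 = 0.1371930 / 2 = 0.06860 m

0.06860 m


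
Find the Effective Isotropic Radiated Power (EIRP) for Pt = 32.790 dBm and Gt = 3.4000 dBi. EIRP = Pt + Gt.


EIRP = Pt + Gt = 32.790 + 3.4000 = 36.19 dBm

36.19 dBm


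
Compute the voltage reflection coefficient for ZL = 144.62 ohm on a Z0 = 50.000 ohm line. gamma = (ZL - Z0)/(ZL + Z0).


gamma = (144.62 - 50.000) / (144.62 + 50.000) = 0.4862

0.4862


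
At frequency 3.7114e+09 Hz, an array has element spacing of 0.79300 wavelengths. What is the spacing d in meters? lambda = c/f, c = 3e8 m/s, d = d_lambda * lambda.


lambda = c / f = 3.0000e+08 / 3.7114e+09 = 0.08083203 m
d = 0.79300 * 0.08083203 = 0.06410 m

0.06410 m


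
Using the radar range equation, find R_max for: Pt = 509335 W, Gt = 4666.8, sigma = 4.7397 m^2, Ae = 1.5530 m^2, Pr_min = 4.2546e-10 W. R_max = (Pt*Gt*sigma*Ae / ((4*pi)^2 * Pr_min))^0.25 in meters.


R^4 = 509335*4666.8*4.7397*1.5530 / ((4*pi)^2 * 4.2546e-10) = 2.604153e+17
R_max = 2.604153e+17^0.25 = 22590 m

22590 m


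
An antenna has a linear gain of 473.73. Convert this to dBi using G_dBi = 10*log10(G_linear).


G_dBi = 10 * log10(473.73) = 26.76 dBi

26.76 dBi


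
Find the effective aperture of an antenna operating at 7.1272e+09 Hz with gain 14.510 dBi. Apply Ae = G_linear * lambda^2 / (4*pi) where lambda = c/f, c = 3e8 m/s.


lambda = c / f = 3.0000e+08 / 7.1272e+09 = 0.04209227 m
G_linear = 10^(14.510/10) = 28.24880
Ae = G_linear * lambda^2 / (4*pi) = 28.24880 * 0.04209227^2 / (4*pi) = 3.983e-03 m^2

3.983e-03 m^2


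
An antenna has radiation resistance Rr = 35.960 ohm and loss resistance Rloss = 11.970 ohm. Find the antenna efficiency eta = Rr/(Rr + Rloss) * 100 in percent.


eta = 35.960 / (35.960 + 11.970) * 100 = 75.03%

75.03%


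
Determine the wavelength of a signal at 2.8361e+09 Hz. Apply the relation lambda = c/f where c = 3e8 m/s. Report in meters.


lambda = c / f = 3.0000e+08 / 2.8361e+09 = 0.1058 m

0.1058 m


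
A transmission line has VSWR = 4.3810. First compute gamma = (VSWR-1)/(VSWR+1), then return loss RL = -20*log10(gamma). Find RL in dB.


gamma = (4.3810 - 1) / (4.3810 + 1) = 0.6283219
RL = -20 * log10(0.6283219) = 4.036 dB

4.036 dB


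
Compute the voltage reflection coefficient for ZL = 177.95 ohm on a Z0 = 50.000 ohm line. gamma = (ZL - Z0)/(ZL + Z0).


gamma = (177.95 - 50.000) / (177.95 + 50.000) = 0.5613

0.5613


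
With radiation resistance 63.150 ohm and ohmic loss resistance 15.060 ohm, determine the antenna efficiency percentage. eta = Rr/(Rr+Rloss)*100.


eta = 63.150 / (63.150 + 15.060) * 100 = 80.74%

80.74%


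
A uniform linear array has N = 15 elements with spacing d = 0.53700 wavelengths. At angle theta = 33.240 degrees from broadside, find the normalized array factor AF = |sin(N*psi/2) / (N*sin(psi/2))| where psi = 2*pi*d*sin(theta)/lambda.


psi = 2*pi*0.53700*sin(33.240 deg) = 1.849488 rad
AF = |sin(15*1.849488/2) / (15*sin(1.849488/2))| = 0.08056

0.08056


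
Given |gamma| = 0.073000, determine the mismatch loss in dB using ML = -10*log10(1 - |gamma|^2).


ML = -10 * log10(1 - 0.073000^2) = -10 * log10(0.994671) = 0.02321 dB

0.02321 dB


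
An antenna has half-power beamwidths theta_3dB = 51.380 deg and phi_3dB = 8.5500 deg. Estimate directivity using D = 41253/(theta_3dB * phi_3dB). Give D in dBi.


D_linear = 41253 / (51.380 * 8.5500) = 93.90643
D_dBi = 10 * log10(93.90643) = 19.73 dBi

19.73 dBi
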